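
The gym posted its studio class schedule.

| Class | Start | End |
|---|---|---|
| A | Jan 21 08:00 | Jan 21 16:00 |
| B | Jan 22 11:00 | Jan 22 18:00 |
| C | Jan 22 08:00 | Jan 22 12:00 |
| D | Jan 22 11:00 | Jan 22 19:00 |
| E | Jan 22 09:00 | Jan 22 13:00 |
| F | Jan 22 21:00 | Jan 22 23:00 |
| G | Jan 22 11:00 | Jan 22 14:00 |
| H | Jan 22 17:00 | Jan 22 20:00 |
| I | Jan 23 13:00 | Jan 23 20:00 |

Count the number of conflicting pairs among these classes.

Sorted by start: A, C, E, B, D, G, H, F, I.
C starts after A ends, so A has no further overlaps.
E starts before C ends → C and E overlap.
B starts before C ends → C and B overlap.
D starts before C ends → C and D overlap.
G starts before C ends → C and G overlap.
H starts after C ends, so C has no further overlaps.
B starts before E ends → E and B overlap.
D starts before E ends → E and D overlap.
G starts before E ends → E and G overlap.
H starts after E ends, so E has no further overlaps.
D starts before B ends → B and D overlap.
G starts before B ends → B and G overlap.
H starts before B ends → B and H overlap.
F starts after B ends, so B has no further overlaps.
G starts before D ends → D and G overlap.
H starts before D ends → D and H overlap.
F starts after D ends, so D has no further overlaps.
H starts after G ends, so G has no further overlaps.
F starts after H ends, so H has no further overlaps.
I starts after F ends.
Overlapping pairs: B & C, B & D, B & E, B & G, B & H, C & D, C & E, C & G, D & E, D & G, D & H, E & G — 12 in total.

12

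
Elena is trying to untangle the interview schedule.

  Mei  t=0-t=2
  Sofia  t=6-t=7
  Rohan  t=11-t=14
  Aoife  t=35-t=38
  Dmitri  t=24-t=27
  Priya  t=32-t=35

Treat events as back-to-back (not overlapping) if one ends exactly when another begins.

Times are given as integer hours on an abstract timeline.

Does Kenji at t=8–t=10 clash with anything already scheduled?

Mei: ends t=2 at or before Kenji starts t=8 → clear.
Sofia: ends t=7 at or before Kenji starts t=8 → clear.
Rohan: starts t=11 at or after Kenji ends t=10 → clear.
Dmitri: starts t=24 at or after Kenji ends t=10 → clear.
Priya: starts t=32 at or after Kenji ends t=10 → clear.
Aoife: starts t=35 at or after Kenji ends t=10 → clear.

No — it doesn't clash with anything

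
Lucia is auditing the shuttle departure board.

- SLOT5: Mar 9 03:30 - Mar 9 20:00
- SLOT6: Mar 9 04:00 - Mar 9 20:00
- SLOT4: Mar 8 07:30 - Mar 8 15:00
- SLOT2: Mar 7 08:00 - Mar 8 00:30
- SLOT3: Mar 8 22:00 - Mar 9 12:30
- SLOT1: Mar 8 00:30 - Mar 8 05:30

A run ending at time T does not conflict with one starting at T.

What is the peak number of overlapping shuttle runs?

3

Sort all start/end points and keep a running count:
Mar 7 08:00 start SLOT2 → 1
Mar 8 00:30 end SLOT2 → 0
Mar 8 00:30 start SLOT1 → 1
Mar 8 05:30 end SLOT1 → 0
Mar 8 07:30 start SLOT4 → 1
Mar 8 15:00 end SLOT4 → 0
Mar 8 22:00 start SLOT3 → 1
Mar 9 03:30 start SLOT5 → 2
Mar 9 04:00 start SLOT6 → 3
Mar 9 12:30 end SLOT3 → 2
Mar 9 20:00 end SLOT5 → 1
Mar 9 20:00 end SLOT6 → 0
Peak is 3, at Mar 9 04:00 (SLOT3, SLOT5, SLOT6).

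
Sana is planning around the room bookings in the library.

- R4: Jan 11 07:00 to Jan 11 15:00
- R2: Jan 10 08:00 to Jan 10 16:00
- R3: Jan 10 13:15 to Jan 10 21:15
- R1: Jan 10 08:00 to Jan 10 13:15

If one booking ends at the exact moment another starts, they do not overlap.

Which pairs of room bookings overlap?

R1 & R2, R2 & R3

Sorted by start: R1, R2, R3, R4.
R2 starts before R1 ends → R1 and R2 overlap.
R3 starts exactly when R1 ends (back-to-back, no overlap), so R1 has no further overlaps.
R3 starts before R2 ends → R2 and R3 overlap.
R4 starts after R2 ends.
R4 starts after R3 ends.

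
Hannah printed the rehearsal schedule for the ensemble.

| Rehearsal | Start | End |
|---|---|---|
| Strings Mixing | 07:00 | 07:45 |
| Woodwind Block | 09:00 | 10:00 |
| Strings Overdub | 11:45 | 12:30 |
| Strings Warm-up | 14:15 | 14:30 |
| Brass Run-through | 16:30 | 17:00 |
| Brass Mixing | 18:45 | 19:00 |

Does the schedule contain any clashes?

Sorted by start: Strings Mixing, Woodwind Block, Strings Overdub, Strings Warm-up, Brass Run-through, Brass Mixing.
Woodwind Block starts after Strings Mixing ends — done with Strings Mixing.
Strings Overdub starts after Woodwind Block ends — done with Woodwind Block.
Strings Warm-up starts after Strings Overdub ends — done with Strings Overdub.
Brass Run-through starts after Strings Warm-up ends — done with Strings Warm-up.
Brass Mixing starts after Brass Run-through ends.
Every pair is clear; the schedule has no overlaps.

No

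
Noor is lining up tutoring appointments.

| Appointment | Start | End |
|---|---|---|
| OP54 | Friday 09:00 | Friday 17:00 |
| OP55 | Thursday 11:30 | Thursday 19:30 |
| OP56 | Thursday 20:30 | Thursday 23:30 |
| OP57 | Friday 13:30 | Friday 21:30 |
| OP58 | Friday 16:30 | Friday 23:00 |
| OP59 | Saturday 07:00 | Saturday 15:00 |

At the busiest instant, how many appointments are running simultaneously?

3

Sweep the timeline, counting +1 at each start and −1 at each end (ends before starts at a tie):
Thursday 11:30 start OP55 → 1
Thursday 19:30 end OP55 → 0
Thursday 20:30 start OP56 → 1
Thursday 23:30 end OP56 → 0
Friday 09:00 start OP54 → 1
Friday 13:30 start OP57 → 2
Friday 16:30 start OP58 → 3
Friday 17:00 end OP54 → 2
Friday 21:30 end OP57 → 1
Friday 23:00 end OP58 → 0
Saturday 07:00 start OP59 → 1
Saturday 15:00 end OP59 → 0
Peak is 3, at Friday 16:30 (OP54, OP57, OP58).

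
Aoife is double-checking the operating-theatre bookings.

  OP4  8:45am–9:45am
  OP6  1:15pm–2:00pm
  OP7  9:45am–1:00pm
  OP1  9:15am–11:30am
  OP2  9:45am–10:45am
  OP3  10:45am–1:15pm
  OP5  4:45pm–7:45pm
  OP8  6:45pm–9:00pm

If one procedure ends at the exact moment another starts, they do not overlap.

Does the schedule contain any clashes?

Sorted by start: OP4, OP1, OP2, OP7, OP3, OP6, OP5, OP8.
OP1 starts before OP4 ends → OP4 and OP1 overlap.
That's a conflict, so the schedule is not conflict-free.

Yes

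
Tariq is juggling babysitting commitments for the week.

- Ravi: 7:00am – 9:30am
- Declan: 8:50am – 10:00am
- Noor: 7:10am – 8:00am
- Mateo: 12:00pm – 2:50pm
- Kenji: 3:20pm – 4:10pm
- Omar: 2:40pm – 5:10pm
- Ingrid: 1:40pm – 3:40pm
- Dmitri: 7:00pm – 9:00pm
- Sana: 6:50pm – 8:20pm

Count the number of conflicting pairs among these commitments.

8

Sorted by start: Ravi, Noor, Declan, Mateo, Ingrid, Omar, Kenji, Sana, Dmitri.
Noor starts before Ravi ends → Ravi and Noor overlap.
Declan starts before Ravi ends → Ravi and Declan overlap.
Mateo starts after Ravi ends, so Ravi has no further overlaps.
Declan starts after Noor ends, so Noor has no further overlaps.
Mateo starts after Declan ends, so Declan has no further overlaps.
Ingrid starts before Mateo ends → Mateo and Ingrid overlap.
Omar starts before Mateo ends → Mateo and Omar overlap.
Kenji starts after Mateo ends, so Mateo has no further overlaps.
Omar starts before Ingrid ends → Ingrid and Omar overlap.
Kenji starts before Ingrid ends → Ingrid and Kenji overlap.
Sana starts after Ingrid ends, so Ingrid has no further overlaps.
Kenji starts before Omar ends → Omar and Kenji overlap.
Sana starts after Omar ends, so Omar has no further overlaps.
Sana starts after Kenji ends, so Kenji has no further overlaps.
Dmitri starts before Sana ends → Sana and Dmitri overlap.
Overlapping pairs: Declan & Ravi, Dmitri & Sana, Ingrid & Kenji, Ingrid & Mateo, Ingrid & Omar, Kenji & Omar, Mateo & Omar, Noor & Ravi — 8 in total.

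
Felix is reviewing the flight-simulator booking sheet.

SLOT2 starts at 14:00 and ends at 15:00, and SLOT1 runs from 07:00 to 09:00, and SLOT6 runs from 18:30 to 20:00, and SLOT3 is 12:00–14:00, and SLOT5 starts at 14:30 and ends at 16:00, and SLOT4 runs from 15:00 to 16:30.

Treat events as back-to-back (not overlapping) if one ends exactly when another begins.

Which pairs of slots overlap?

SLOT2 & SLOT5, SLOT4 & SLOT5

Check each pair: they overlap iff neither finishes before the other starts.
Sorted by start: SLOT1, SLOT3, SLOT2, SLOT5, SLOT4, SLOT6.
SLOT3 starts after SLOT1 ends; SLOT1 is clear from here.
SLOT2 starts exactly when SLOT3 ends (back-to-back, no overlap); SLOT3 is clear from here.
SLOT5 starts before SLOT2 ends → SLOT2 and SLOT5 overlap.
SLOT4 starts exactly when SLOT2 ends (back-to-back, no overlap); SLOT2 is clear from here.
SLOT4 starts before SLOT5 ends → SLOT5 and SLOT4 overlap.
SLOT6 starts after SLOT5 ends.
SLOT6 starts after SLOT4 ends.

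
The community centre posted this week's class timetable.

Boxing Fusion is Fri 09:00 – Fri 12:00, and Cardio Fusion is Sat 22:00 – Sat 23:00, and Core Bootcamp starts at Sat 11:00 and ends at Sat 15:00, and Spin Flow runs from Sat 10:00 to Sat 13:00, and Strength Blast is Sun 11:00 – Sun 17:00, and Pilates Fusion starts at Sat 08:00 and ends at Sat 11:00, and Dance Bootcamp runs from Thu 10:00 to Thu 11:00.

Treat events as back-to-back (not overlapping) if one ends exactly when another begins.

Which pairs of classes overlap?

Sorted by start: Dance Bootcamp, Boxing Fusion, Pilates Fusion, Spin Flow, Core Bootcamp, Cardio Fusion, Strength Blast.
Boxing Fusion starts after Dance Bootcamp ends, so nothing later overlaps Dance Bootcamp either.
Pilates Fusion starts after Boxing Fusion ends, so nothing later overlaps Boxing Fusion either.
Spin Flow starts before Pilates Fusion ends → Pilates Fusion and Spin Flow overlap.
Core Bootcamp starts exactly when Pilates Fusion ends (back-to-back, no overlap), so nothing later overlaps Pilates Fusion either.
Core Bootcamp starts before Spin Flow ends → Spin Flow and Core Bootcamp overlap.
Cardio Fusion starts after Spin Flow ends, so nothing later overlaps Spin Flow either.
Cardio Fusion starts after Core Bootcamp ends, so nothing later overlaps Core Bootcamp either.
Strength Blast starts after Cardio Fusion ends.

Core Bootcamp & Spin Flow, Pilates Fusion & Spin Flow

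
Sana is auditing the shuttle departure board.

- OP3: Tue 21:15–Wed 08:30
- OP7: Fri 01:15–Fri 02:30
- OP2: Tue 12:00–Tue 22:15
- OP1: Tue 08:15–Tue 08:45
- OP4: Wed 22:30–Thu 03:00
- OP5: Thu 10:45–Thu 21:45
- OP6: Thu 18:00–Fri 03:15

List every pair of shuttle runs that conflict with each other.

OP2 & OP3, OP5 & OP6, OP6 & OP7

Sorted by start: OP1, OP2, OP3, OP4, OP5, OP6, OP7.
OP2 starts after OP1 ends — done with OP1.
OP3 starts before OP2 ends → OP2 and OP3 overlap.
OP4 starts after OP2 ends — done with OP2.
OP4 starts after OP3 ends — done with OP3.
OP5 starts after OP4 ends — done with OP4.
OP6 starts before OP5 ends → OP5 and OP6 overlap.
OP7 starts after OP5 ends.
OP7 starts before OP6 ends → OP6 and OP7 overlap.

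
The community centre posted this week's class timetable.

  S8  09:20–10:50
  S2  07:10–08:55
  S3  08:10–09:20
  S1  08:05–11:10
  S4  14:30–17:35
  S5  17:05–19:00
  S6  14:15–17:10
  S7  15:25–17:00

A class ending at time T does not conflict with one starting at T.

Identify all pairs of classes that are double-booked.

Sorted by start: S2, S1, S3, S8, S6, S4, S7, S5.
S1 starts before S2 ends → S2 and S1 overlap.
S3 starts before S2 ends → S2 and S3 overlap.
S8 starts after S2 ends — done with S2.
S3 starts before S1 ends → S1 and S3 overlap.
S8 starts before S1 ends → S1 and S8 overlap.
S6 starts after S1 ends — done with S1.
S8 starts exactly when S3 ends (back-to-back, no overlap) — done with S3.
S6 starts after S8 ends — done with S8.
S4 starts before S6 ends → S6 and S4 overlap.
S7 starts before S6 ends → S6 and S7 overlap.
S5 starts before S6 ends → S6 and S5 overlap.
S7 starts before S4 ends → S4 and S7 overlap.
S5 starts before S4 ends → S4 and S5 overlap.
S5 starts after S7 ends.

S1 & S2, S1 & S3, S1 & S8, S2 & S3, S4 & S5, S4 & S6, S4 & S7, S5 & S6, S6 & S7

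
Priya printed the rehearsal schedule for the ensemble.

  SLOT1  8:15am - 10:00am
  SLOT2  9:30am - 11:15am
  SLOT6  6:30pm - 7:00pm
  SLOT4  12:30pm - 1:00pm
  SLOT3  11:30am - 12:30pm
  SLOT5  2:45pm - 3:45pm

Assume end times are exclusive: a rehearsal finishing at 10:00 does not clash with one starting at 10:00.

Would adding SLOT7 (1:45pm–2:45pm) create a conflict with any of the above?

No — it doesn't clash with anything

SLOT1: ends 10:00am at or before SLOT7 starts 1:45pm → clear.
SLOT2: ends 11:15am at or before SLOT7 starts 1:45pm → clear.
SLOT3: ends 12:30pm at or before SLOT7 starts 1:45pm → clear.
SLOT4: ends 1:00pm at or before SLOT7 starts 1:45pm → clear.
SLOT5: starts 2:45pm at or after SLOT7 ends 2:45pm → clear.
SLOT6: starts 6:30pm at or after SLOT7 ends 2:45pm → clear.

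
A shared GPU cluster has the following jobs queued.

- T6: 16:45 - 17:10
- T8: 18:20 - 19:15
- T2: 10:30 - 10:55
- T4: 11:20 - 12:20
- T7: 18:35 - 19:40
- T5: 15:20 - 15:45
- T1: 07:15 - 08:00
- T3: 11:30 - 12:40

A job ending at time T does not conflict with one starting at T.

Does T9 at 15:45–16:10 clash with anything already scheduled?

No — it doesn't clash with anything

T1: ends 08:00 at or before T9 starts 15:45 → clear.
T2: ends 10:55 at or before T9 starts 15:45 → clear.
T4: ends 12:20 at or before T9 starts 15:45 → clear.
T3: ends 12:40 at or before T9 starts 15:45 → clear.
T5: ends 15:45 at or before T9 starts 15:45 → clear.
T6: starts 16:45 at or after T9 ends 16:10 → clear.
T8: starts 18:20 at or after T9 ends 16:10 → clear.
T7: starts 18:35 at or after T9 ends 16:10 → clear.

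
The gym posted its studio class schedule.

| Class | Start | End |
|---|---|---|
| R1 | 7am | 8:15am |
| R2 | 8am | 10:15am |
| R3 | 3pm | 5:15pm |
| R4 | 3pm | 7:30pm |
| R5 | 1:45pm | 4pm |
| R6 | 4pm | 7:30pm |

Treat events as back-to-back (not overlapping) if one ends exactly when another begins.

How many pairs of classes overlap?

6

Sorted by start: R1, R2, R5, R3, R4, R6.
R2 starts before R1 ends → R1 and R2 overlap.
R5 starts after R1 ends, so nothing later overlaps R1 either.
R5 starts after R2 ends, so nothing later overlaps R2 either.
R3 starts before R5 ends → R5 and R3 overlap.
R4 starts before R5 ends → R5 and R4 overlap.
R6 starts exactly when R5 ends (back-to-back, no overlap).
R4 starts before R3 ends → R3 and R4 overlap.
R6 starts before R3 ends → R3 and R6 overlap.
R6 starts before R4 ends → R4 and R6 overlap.
Overlapping pairs: R1 & R2, R3 & R4, R3 & R5, R3 & R6, R4 & R5, R4 & R6 — 6 in total.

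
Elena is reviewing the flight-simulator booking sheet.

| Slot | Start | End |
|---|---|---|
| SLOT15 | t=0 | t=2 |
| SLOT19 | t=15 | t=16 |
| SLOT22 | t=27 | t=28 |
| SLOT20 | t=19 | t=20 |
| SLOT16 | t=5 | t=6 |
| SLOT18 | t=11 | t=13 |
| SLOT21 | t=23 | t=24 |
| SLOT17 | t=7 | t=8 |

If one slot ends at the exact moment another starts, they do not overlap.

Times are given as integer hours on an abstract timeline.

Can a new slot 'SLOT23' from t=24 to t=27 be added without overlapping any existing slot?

SLOT15: ends t=2 at or before SLOT23 starts t=24 → clear.
SLOT16: ends t=6 at or before SLOT23 starts t=24 → clear.
SLOT17: ends t=8 at or before SLOT23 starts t=24 → clear.
SLOT18: ends t=13 at or before SLOT23 starts t=24 → clear.
SLOT19: ends t=16 at or before SLOT23 starts t=24 → clear.
SLOT20: ends t=20 at or before SLOT23 starts t=24 → clear.
SLOT21: ends t=24 at or before SLOT23 starts t=24 → clear.
SLOT22: starts t=27 at or after SLOT23 ends t=27 → clear.

Yes — the slot is free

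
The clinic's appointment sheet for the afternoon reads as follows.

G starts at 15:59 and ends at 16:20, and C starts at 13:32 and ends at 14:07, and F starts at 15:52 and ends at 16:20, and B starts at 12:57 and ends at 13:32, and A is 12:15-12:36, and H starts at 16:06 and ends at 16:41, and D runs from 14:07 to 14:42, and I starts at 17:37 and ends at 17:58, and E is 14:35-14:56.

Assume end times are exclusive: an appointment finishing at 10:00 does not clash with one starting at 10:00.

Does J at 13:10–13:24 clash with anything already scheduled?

A: ends 12:36 at or before J starts 13:10 → clear.
B: starts 12:57 before J ends 13:24, and ends 13:32 after J starts 13:10 → overlap.
C: starts 13:32 at or after J ends 13:24 → clear.
D: starts 14:07 at or after J ends 13:24 → clear.
E: starts 14:35 at or after J ends 13:24 → clear.
F: starts 15:52 at or after J ends 13:24 → clear.
G: starts 15:59 at or after J ends 13:24 → clear.
H: starts 16:06 at or after J ends 13:24 → clear.
I: starts 17:37 at or after J ends 13:24 → clear.
J overlaps B.

Yes — it overlaps B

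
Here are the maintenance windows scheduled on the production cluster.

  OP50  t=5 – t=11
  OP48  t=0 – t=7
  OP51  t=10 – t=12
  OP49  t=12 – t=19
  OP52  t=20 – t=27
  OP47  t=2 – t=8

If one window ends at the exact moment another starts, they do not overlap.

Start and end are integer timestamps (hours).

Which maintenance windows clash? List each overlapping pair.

OP47 & OP48, OP47 & OP50, OP48 & OP50, OP50 & OP51

Sorted by start: OP48, OP47, OP50, OP51, OP49, OP52.
OP47 starts before OP48 ends → OP48 and OP47 overlap.
OP50 starts before OP48 ends → OP48 and OP50 overlap.
OP51 starts after OP48 ends; OP48 is clear from here.
OP50 starts before OP47 ends → OP47 and OP50 overlap.
OP51 starts after OP47 ends; OP47 is clear from here.
OP51 starts before OP50 ends → OP50 and OP51 overlap.
OP49 starts after OP50 ends; OP50 is clear from here.
OP49 starts exactly when OP51 ends (back-to-back, no overlap); OP51 is clear from here.
OP52 starts after OP49 ends.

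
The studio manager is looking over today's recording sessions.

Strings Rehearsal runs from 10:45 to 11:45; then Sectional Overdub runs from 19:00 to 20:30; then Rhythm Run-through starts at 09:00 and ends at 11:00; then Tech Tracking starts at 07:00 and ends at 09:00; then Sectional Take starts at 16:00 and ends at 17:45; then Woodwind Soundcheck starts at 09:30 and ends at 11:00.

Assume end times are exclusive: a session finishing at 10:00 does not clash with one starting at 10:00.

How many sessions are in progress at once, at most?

Sweep the timeline, counting +1 at each start and −1 at each end (ends before starts at a tie):
07:00 start Tech Tracking → 1
09:00 end Tech Tracking → 0
09:00 start Rhythm Run-through → 1
09:30 start Woodwind Soundcheck → 2
10:45 start Strings Rehearsal → 3
11:00 end Rhythm Run-through → 2
11:00 end Woodwind Soundcheck → 1
11:45 end Strings Rehearsal → 0
16:00 start Sectional Take → 1
17:45 end Sectional Take → 0
19:00 start Sectional Overdub → 1
20:30 end Sectional Overdub → 0
Peak is 3, at 10:45 (Rhythm Run-through, Strings Rehearsal, Woodwind Soundcheck).

3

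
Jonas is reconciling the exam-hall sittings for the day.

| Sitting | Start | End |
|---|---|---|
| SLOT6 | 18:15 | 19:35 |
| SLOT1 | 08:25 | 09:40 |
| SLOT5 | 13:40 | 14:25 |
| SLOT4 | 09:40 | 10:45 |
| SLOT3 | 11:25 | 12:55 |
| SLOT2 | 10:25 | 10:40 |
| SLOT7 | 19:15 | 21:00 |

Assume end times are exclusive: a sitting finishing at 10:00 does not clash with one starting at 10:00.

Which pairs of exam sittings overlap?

Sorted by start: SLOT1, SLOT4, SLOT2, SLOT3, SLOT5, SLOT6, SLOT7.
SLOT4 starts exactly when SLOT1 ends (back-to-back, no overlap); SLOT1 is clear from here.
SLOT2 starts before SLOT4 ends → SLOT4 and SLOT2 overlap.
SLOT3 starts after SLOT4 ends; SLOT4 is clear from here.
SLOT3 starts after SLOT2 ends; SLOT2 is clear from here.
SLOT5 starts after SLOT3 ends; SLOT3 is clear from here.
SLOT6 starts after SLOT5 ends; SLOT5 is clear from here.
SLOT7 starts before SLOT6 ends → SLOT6 and SLOT7 overlap.

SLOT2 & SLOT4, SLOT6 & SLOT7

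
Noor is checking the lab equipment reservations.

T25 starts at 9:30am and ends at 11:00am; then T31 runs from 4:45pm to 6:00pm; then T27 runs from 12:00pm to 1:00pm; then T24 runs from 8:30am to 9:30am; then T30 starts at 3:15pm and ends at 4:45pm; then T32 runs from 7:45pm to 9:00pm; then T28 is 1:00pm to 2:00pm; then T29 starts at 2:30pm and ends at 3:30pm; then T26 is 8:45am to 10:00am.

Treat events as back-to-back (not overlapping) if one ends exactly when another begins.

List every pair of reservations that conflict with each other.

Two intervals overlap when each starts before the other ends.
Sorted by start: T24, T26, T25, T27, T28, T29, T30, T31, T32.
T26 starts before T24 ends → T24 and T26 overlap.
T25 starts exactly when T24 ends (back-to-back, no overlap) — done with T24.
T25 starts before T26 ends → T26 and T25 overlap.
T27 starts after T26 ends — done with T26.
T27 starts after T25 ends — done with T25.
T28 starts exactly when T27 ends (back-to-back, no overlap) — done with T27.
T29 starts after T28 ends — done with T28.
T30 starts before T29 ends → T29 and T30 overlap.
T31 starts after T29 ends — done with T29.
T31 starts exactly when T30 ends (back-to-back, no overlap) — done with T30.
T32 starts after T31 ends.

T24 & T26, T25 & T26, T29 & T30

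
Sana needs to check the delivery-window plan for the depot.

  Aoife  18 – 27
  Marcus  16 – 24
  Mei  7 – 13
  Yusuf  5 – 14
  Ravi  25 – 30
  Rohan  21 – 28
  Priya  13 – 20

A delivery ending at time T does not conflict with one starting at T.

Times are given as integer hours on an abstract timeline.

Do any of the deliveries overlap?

Yes

Sorted by start: Yusuf, Mei, Priya, Marcus, Aoife, Rohan, Ravi.
Mei starts before Yusuf ends → Yusuf and Mei overlap.
That's a conflict, so the schedule is not conflict-free.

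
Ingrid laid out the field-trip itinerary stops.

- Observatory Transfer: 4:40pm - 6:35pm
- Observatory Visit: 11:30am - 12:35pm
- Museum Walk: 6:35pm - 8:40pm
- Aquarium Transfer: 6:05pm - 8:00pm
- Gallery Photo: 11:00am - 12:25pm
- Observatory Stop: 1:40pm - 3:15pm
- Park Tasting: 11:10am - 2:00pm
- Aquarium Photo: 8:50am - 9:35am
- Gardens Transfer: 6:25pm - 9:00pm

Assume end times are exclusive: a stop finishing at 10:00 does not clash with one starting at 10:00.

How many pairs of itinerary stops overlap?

Sorted by start: Aquarium Photo, Gallery Photo, Park Tasting, Observatory Visit, Observatory Stop, Observatory Transfer, Aquarium Transfer, Gardens Transfer, Museum Walk.
Gallery Photo starts after Aquarium Photo ends, so nothing later overlaps Aquarium Photo either.
Park Tasting starts before Gallery Photo ends → Gallery Photo and Park Tasting overlap.
Observatory Visit starts before Gallery Photo ends → Gallery Photo and Observatory Visit overlap.
Observatory Stop starts after Gallery Photo ends, so nothing later overlaps Gallery Photo either.
Observatory Visit starts before Park Tasting ends → Park Tasting and Observatory Visit overlap.
Observatory Stop starts before Park Tasting ends → Park Tasting and Observatory Stop overlap.
Observatory Transfer starts after Park Tasting ends, so nothing later overlaps Park Tasting either.
Observatory Stop starts after Observatory Visit ends, so nothing later overlaps Observatory Visit either.
Observatory Transfer starts after Observatory Stop ends, so nothing later overlaps Observatory Stop either.
Aquarium Transfer starts before Observatory Transfer ends → Observatory Transfer and Aquarium Transfer overlap.
Gardens Transfer starts before Observatory Transfer ends → Observatory Transfer and Gardens Transfer overlap.
Museum Walk starts exactly when Observatory Transfer ends (back-to-back, no overlap).
Gardens Transfer starts before Aquarium Transfer ends → Aquarium Transfer and Gardens Transfer overlap.
Museum Walk starts before Aquarium Transfer ends → Aquarium Transfer and Museum Walk overlap.
Museum Walk starts before Gardens Transfer ends → Gardens Transfer and Museum Walk overlap.
Overlapping pairs: Aquarium Transfer & Gardens Transfer, Aquarium Transfer & Museum Walk, Aquarium Transfer & Observatory Transfer, Gallery Photo & Observatory Visit, Gallery Photo & Park Tasting, Gardens Transfer & Museum Walk, Gardens Transfer & Observatory Transfer, Observatory Stop & Park Tasting, Observatory Visit & Park Tasting — 9 in total.

9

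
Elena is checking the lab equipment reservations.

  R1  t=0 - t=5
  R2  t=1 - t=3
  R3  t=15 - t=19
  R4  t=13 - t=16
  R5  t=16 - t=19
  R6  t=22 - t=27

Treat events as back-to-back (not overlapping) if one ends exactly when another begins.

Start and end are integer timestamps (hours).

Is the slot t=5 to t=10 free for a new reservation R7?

R1: ends t=5 at or before R7 starts t=5 → clear.
R2: ends t=3 at or before R7 starts t=5 → clear.
R4: starts t=13 at or after R7 ends t=10 → clear.
R3: starts t=15 at or after R7 ends t=10 → clear.
R5: starts t=16 at or after R7 ends t=10 → clear.
R6: starts t=22 at or after R7 ends t=10 → clear.

Yes — the slot is free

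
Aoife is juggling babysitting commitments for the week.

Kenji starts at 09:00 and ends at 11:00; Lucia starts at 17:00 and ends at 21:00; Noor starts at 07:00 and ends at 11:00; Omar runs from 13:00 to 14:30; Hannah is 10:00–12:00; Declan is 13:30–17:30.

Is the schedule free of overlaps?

Two intervals overlap when each starts before the other ends.
Sorted by start: Noor, Kenji, Hannah, Omar, Declan, Lucia.
Kenji starts before Noor ends → Noor and Kenji overlap.
That's a conflict, so the schedule is not conflict-free.

No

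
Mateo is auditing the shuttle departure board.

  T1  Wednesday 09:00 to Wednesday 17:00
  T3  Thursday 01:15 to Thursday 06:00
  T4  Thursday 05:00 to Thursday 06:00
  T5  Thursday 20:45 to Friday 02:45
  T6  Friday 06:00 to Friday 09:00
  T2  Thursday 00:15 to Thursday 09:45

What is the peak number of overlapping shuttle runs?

3

Sweep the timeline, counting +1 at each start and −1 at each end (ends before starts at a tie):
Wednesday 09:00 start T1 → 1
Wednesday 17:00 end T1 → 0
Thursday 00:15 start T2 → 1
Thursday 01:15 start T3 → 2
Thursday 05:00 start T4 → 3
Thursday 06:00 end T3 → 2
Thursday 06:00 end T4 → 1
Thursday 09:45 end T2 → 0
Thursday 20:45 start T5 → 1
Friday 02:45 end T5 → 0
Friday 06:00 start T6 → 1
Friday 09:00 end T6 → 0
Peak is 3, at Thursday 05:00 (T2, T3, T4).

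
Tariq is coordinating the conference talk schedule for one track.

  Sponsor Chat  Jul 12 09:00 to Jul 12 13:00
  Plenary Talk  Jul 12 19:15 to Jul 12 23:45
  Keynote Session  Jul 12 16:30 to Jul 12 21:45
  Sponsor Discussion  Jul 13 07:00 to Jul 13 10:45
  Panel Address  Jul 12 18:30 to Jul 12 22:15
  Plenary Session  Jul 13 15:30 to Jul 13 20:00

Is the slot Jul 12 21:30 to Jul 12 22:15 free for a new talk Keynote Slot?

Sponsor Chat: ends Jul 12 13:00 at or before Keynote Slot starts Jul 12 21:30 → clear.
Keynote Session: starts Jul 12 16:30 before Keynote Slot ends Jul 12 22:15, and ends Jul 12 21:45 after Keynote Slot starts Jul 12 21:30 → overlap.
Panel Address: starts Jul 12 18:30 before Keynote Slot ends Jul 12 22:15, and ends Jul 12 22:15 after Keynote Slot starts Jul 12 21:30 → overlap.
Plenary Talk: starts Jul 12 19:15 before Keynote Slot ends Jul 12 22:15, and ends Jul 12 23:45 after Keynote Slot starts Jul 12 21:30 → overlap.
Sponsor Discussion: starts Jul 13 07:00 at or after Keynote Slot ends Jul 12 22:15 → clear.
Plenary Session: starts Jul 13 15:30 at or after Keynote Slot ends Jul 12 22:15 → clear.
Keynote Slot overlaps Plenary Talk, Panel Address, Keynote Session.

No — it overlaps Keynote Session, Panel Address, Plenary Talk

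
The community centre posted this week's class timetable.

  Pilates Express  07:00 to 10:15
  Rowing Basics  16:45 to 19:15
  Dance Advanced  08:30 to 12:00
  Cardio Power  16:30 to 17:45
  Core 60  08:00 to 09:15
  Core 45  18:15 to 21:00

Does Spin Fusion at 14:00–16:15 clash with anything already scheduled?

Pilates Express: ends 10:15 at or before Spin Fusion starts 14:00 → clear.
Core 60: ends 09:15 at or before Spin Fusion starts 14:00 → clear.
Dance Advanced: ends 12:00 at or before Spin Fusion starts 14:00 → clear.
Cardio Power: starts 16:30 at or after Spin Fusion ends 16:15 → clear.
Rowing Basics: starts 16:45 at or after Spin Fusion ends 16:15 → clear.
Core 45: starts 18:15 at or after Spin Fusion ends 16:15 → clear.

No — it doesn't clash with anything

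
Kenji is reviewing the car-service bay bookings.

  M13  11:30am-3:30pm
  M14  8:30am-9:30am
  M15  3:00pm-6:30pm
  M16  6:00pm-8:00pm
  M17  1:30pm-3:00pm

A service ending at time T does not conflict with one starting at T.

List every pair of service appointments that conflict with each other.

M13 & M15, M13 & M17, M15 & M16

Sorted by start: M14, M13, M17, M15, M16.
M13 starts after M14 ends, so M14 has no further overlaps.
M17 starts before M13 ends → M13 and M17 overlap.
M15 starts before M13 ends → M13 and M15 overlap.
M16 starts after M13 ends.
M15 starts exactly when M17 ends (back-to-back, no overlap), so M17 has no further overlaps.
M16 starts before M15 ends → M15 and M16 overlap.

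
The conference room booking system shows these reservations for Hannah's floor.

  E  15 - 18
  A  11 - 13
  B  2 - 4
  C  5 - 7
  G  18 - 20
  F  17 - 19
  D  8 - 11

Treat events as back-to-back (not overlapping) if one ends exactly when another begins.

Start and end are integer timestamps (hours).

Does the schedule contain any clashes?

Check each pair: they overlap iff neither finishes before the other starts.
Sorted by start: B, C, D, A, E, F, G.
C starts after B ends, so B has no further overlaps.
D starts after C ends, so C has no further overlaps.
A starts exactly when D ends (back-to-back, no overlap), so D has no further overlaps.
E starts after A ends, so A has no further overlaps.
F starts before E ends → E and F overlap.
That's a conflict, so the schedule is not conflict-free.

Yes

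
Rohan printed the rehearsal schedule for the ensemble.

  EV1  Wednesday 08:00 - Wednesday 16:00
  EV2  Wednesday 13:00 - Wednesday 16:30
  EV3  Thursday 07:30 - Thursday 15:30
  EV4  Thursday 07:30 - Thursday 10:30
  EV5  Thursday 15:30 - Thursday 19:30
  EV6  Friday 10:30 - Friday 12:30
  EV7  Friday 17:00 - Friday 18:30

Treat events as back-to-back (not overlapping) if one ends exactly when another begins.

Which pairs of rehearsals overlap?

Check each pair: they overlap iff neither finishes before the other starts.
Sorted by start: EV1, EV2, EV3, EV4, EV5, EV6, EV7.
EV2 starts before EV1 ends → EV1 and EV2 overlap.
EV3 starts after EV1 ends — done with EV1.
EV3 starts after EV2 ends — done with EV2.
EV4 starts before EV3 ends → EV3 and EV4 overlap.
EV5 starts exactly when EV3 ends (back-to-back, no overlap) — done with EV3.
EV5 starts after EV4 ends — done with EV4.
EV6 starts after EV5 ends — done with EV5.
EV7 starts after EV6 ends.

EV1 & EV2, EV3 & EV4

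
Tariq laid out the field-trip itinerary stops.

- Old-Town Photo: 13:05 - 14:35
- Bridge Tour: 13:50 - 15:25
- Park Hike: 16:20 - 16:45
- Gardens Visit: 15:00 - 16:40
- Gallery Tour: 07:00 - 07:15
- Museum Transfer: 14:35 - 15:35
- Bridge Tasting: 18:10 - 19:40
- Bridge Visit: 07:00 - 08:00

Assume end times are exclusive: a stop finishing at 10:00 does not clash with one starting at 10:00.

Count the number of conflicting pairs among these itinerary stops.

6

Sorted by start: Bridge Visit, Gallery Tour, Old-Town Photo, Bridge Tour, Museum Transfer, Gardens Visit, Park Hike, Bridge Tasting.
Gallery Tour starts before Bridge Visit ends → Bridge Visit and Gallery Tour overlap.
Old-Town Photo starts after Bridge Visit ends, so nothing later overlaps Bridge Visit either.
Old-Town Photo starts after Gallery Tour ends, so nothing later overlaps Gallery Tour either.
Bridge Tour starts before Old-Town Photo ends → Old-Town Photo and Bridge Tour overlap.
Museum Transfer starts exactly when Old-Town Photo ends (back-to-back, no overlap), so nothing later overlaps Old-Town Photo either.
Museum Transfer starts before Bridge Tour ends → Bridge Tour and Museum Transfer overlap.
Gardens Visit starts before Bridge Tour ends → Bridge Tour and Gardens Visit overlap.
Park Hike starts after Bridge Tour ends, so nothing later overlaps Bridge Tour either.
Gardens Visit starts before Museum Transfer ends → Museum Transfer and Gardens Visit overlap.
Park Hike starts after Museum Transfer ends, so nothing later overlaps Museum Transfer either.
Park Hike starts before Gardens Visit ends → Gardens Visit and Park Hike overlap.
Bridge Tasting starts after Gardens Visit ends.
Bridge Tasting starts after Park Hike ends.
Overlapping pairs: Bridge Tour & Gardens Visit, Bridge Tour & Museum Transfer, Bridge Tour & Old-Town Photo, Bridge Visit & Gallery Tour, Gardens Visit & Museum Transfer, Gardens Visit & Park Hike — 6 in total.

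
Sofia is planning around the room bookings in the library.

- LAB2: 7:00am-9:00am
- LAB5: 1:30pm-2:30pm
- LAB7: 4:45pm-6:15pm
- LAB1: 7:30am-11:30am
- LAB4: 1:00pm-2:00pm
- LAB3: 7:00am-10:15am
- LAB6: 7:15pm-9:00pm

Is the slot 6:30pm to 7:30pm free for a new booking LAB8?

No — it overlaps LAB6

LAB2: ends 9:00am at or before LAB8 starts 6:30pm → clear.
LAB3: ends 10:15am at or before LAB8 starts 6:30pm → clear.
LAB1: ends 11:30am at or before LAB8 starts 6:30pm → clear.
LAB4: ends 2:00pm at or before LAB8 starts 6:30pm → clear.
LAB5: ends 2:30pm at or before LAB8 starts 6:30pm → clear.
LAB7: ends 6:15pm at or before LAB8 starts 6:30pm → clear.
LAB6: starts 7:15pm before LAB8 ends 7:30pm, and ends 9:00pm after LAB8 starts 6:30pm → overlap.
LAB8 overlaps LAB6.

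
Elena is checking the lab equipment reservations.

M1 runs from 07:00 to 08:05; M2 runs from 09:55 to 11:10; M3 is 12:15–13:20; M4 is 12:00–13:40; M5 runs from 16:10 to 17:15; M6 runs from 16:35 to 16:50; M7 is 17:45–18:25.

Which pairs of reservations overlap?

Sorted by start: M1, M2, M4, M3, M5, M6, M7.
M2 starts after M1 ends; M1 is clear from here.
M4 starts after M2 ends; M2 is clear from here.
M3 starts before M4 ends → M4 and M3 overlap.
M5 starts after M4 ends; M4 is clear from here.
M5 starts after M3 ends; M3 is clear from here.
M6 starts before M5 ends → M5 and M6 overlap.
M7 starts after M5 ends.
M7 starts after M6 ends.

M3 & M4, M5 & M6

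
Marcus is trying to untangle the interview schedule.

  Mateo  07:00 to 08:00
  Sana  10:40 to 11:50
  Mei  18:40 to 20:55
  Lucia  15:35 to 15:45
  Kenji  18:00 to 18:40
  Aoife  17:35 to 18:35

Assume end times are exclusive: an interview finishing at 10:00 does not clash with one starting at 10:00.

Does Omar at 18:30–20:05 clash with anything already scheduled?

Yes — it overlaps Aoife, Kenji, Mei

Mateo: ends 08:00 at or before Omar starts 18:30 → clear.
Sana: ends 11:50 at or before Omar starts 18:30 → clear.
Lucia: ends 15:45 at or before Omar starts 18:30 → clear.
Aoife: starts 17:35 before Omar ends 20:05, and ends 18:35 after Omar starts 18:30 → overlap.
Kenji: starts 18:00 before Omar ends 20:05, and ends 18:40 after Omar starts 18:30 → overlap.
Mei: starts 18:40 before Omar ends 20:05, and ends 20:55 after Omar starts 18:30 → overlap.
Omar overlaps Mei, Kenji, Aoife.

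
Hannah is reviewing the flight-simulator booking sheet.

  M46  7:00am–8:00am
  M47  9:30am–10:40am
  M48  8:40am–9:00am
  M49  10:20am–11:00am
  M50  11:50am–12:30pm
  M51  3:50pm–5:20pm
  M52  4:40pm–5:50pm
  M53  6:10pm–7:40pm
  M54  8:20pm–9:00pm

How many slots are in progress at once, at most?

Sort all start/end points and keep a running count:
7:00am start M46 → 1
8:00am end M46 → 0
8:40am start M48 → 1
9:00am end M48 → 0
9:30am start M47 → 1
10:20am start M49 → 2
10:40am end M47 → 1
11:00am end M49 → 0
11:50am start M50 → 1
12:30pm end M50 → 0
3:50pm start M51 → 1
4:40pm start M52 → 2
5:20pm end M51 → 1
5:50pm end M52 → 0
6:10pm start M53 → 1
7:40pm end M53 → 0
8:20pm start M54 → 1
9:00pm end M54 → 0
Peak is 2, at 10:20am (M47, M49).

2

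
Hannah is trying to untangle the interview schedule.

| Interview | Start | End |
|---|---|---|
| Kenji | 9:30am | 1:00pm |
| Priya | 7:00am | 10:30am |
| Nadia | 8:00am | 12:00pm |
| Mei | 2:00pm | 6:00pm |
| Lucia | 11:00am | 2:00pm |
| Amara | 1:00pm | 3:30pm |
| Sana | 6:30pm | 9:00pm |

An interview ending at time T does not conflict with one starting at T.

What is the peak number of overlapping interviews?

3

Walk through starts and ends in time order (an end at T is processed before a start at T):
7:00am start Priya → 1
8:00am start Nadia → 2
9:30am start Kenji → 3
10:30am end Priya → 2
11:00am start Lucia → 3
12:00pm end Nadia → 2
1:00pm end Kenji → 1
1:00pm start Amara → 2
2:00pm end Lucia → 1
2:00pm start Mei → 2
3:30pm end Amara → 1
6:00pm end Mei → 0
6:30pm start Sana → 1
9:00pm end Sana → 0
Peak is 3, at 9:30am (Kenji, Nadia, Priya).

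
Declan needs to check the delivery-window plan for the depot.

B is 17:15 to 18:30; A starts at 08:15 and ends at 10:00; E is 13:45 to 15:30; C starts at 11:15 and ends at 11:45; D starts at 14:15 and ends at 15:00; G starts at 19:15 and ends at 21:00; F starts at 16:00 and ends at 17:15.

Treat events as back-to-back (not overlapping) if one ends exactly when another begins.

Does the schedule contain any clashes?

Sorted by start: A, C, E, D, F, B, G.
C starts after A ends, so nothing later overlaps A either.
E starts after C ends, so nothing later overlaps C either.
D starts before E ends → E and D overlap.
That's a conflict, so the schedule is not conflict-free.

Yes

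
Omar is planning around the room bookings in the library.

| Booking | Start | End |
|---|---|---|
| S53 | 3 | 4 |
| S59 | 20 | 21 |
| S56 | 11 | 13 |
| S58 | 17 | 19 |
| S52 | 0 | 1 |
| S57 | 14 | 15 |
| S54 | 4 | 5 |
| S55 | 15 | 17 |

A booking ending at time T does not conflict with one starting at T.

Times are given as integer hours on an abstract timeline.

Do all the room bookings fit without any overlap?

Yes

Check each pair: they overlap iff neither finishes before the other starts.
Sorted by start: S52, S53, S54, S56, S57, S55, S58, S59.
S53 starts after S52 ends — done with S52.
S54 starts exactly when S53 ends (back-to-back, no overlap) — done with S53.
S56 starts after S54 ends — done with S54.
S57 starts after S56 ends — done with S56.
S55 starts exactly when S57 ends (back-to-back, no overlap) — done with S57.
S58 starts exactly when S55 ends (back-to-back, no overlap) — done with S55.
S59 starts after S58 ends.
Every pair is clear; the schedule has no overlaps.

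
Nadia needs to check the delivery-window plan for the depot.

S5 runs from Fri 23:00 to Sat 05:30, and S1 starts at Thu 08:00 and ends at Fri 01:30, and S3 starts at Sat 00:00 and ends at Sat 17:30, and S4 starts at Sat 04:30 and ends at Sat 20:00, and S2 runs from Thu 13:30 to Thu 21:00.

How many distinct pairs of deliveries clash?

4

Two intervals overlap when each starts before the other ends.
Sorted by start: S1, S2, S5, S3, S4.
S2 starts before S1 ends → S1 and S2 overlap.
S5 starts after S1 ends, so nothing later overlaps S1 either.
S5 starts after S2 ends, so nothing later overlaps S2 either.
S3 starts before S5 ends → S5 and S3 overlap.
S4 starts before S5 ends → S5 and S4 overlap.
S4 starts before S3 ends → S3 and S4 overlap.
Overlapping pairs: S1 & S2, S3 & S4, S3 & S5, S4 & S5 — 4 in total.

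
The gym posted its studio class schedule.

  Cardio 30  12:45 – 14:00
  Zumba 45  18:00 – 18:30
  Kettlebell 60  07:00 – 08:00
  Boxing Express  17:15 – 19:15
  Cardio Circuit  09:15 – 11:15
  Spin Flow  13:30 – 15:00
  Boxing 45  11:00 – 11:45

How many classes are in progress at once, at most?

Sweep the timeline, counting +1 at each start and −1 at each end (ends before starts at a tie):
07:00 start Kettlebell 60 → 1
08:00 end Kettlebell 60 → 0
09:15 start Cardio Circuit → 1
11:00 start Boxing 45 → 2
11:15 end Cardio Circuit → 1
11:45 end Boxing 45 → 0
12:45 start Cardio 30 → 1
13:30 start Spin Flow → 2
14:00 end Cardio 30 → 1
15:00 end Spin Flow → 0
17:15 start Boxing Express → 1
18:00 start Zumba 45 → 2
18:30 end Zumba 45 → 1
19:15 end Boxing Express → 0
Peak is 2, at 11:00 (Boxing 45, Cardio Circuit).

2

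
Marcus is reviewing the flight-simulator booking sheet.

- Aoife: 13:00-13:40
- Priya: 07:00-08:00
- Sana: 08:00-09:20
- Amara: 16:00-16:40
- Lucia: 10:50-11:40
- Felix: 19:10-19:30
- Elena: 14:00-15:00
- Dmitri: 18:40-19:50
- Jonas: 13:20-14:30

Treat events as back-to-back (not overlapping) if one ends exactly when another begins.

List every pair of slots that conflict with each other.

Aoife & Jonas, Dmitri & Felix, Elena & Jonas

Two intervals overlap when each starts before the other ends.
Sorted by start: Priya, Sana, Lucia, Aoife, Jonas, Elena, Amara, Dmitri, Felix.
Sana starts exactly when Priya ends (back-to-back, no overlap) — done with Priya.
Lucia starts after Sana ends — done with Sana.
Aoife starts after Lucia ends — done with Lucia.
Jonas starts before Aoife ends → Aoife and Jonas overlap.
Elena starts after Aoife ends — done with Aoife.
Elena starts before Jonas ends → Jonas and Elena overlap.
Amara starts after Jonas ends — done with Jonas.
Amara starts after Elena ends — done with Elena.
Dmitri starts after Amara ends — done with Amara.
Felix starts before Dmitri ends → Dmitri and Felix overlap.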